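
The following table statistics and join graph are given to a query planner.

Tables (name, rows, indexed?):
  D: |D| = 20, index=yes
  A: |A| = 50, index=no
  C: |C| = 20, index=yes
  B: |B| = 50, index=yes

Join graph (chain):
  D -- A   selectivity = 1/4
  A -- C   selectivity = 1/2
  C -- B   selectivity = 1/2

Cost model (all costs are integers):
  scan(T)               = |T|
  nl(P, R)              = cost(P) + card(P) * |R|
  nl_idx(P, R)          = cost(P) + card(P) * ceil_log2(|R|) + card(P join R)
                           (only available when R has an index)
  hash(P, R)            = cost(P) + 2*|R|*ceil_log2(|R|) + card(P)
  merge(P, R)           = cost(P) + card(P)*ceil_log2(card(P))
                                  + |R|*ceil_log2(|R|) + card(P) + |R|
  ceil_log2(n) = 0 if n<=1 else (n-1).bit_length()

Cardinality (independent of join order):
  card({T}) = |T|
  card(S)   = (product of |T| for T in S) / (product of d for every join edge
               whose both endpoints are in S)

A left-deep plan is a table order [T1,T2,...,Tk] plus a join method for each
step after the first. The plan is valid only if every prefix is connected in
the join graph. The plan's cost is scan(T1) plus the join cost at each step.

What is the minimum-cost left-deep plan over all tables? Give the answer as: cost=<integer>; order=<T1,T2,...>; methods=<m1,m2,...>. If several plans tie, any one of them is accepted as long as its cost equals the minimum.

cost=3850; order=A,D,C,B; methods=hash,hash,hash

Selinger DP (subsets sized 1..n):
  {D}: scan cost=20, card=20
  {A}: scan cost=50, card=50
  {C}: scan cost=20, card=20
  {B}: scan cost=50, card=50
  {AD}: card=250; try (D,hash)→300, (A,merge)→490, (D,merge)→520, (D,nl_idx)→550, (A,hash)→640, (A,nl)→1020 …(+1); best=300 via (D,hash)
  {AC}: card=500; try (C,hash)→300, (A,merge)→490, (C,merge)→520, (A,hash)→640, (C,nl_idx)→800, (A,nl)→1020 …(+1); best=300 via (C,hash)
  {BC}: card=500; try (C,hash)→300, (B,merge)→490, (C,merge)→520, (B,hash)→640, (B,nl_idx)→640, (C,nl_idx)→800 …(+2); best=300 via (C,hash)
  {ACD}: card=2500; try (C,hash)→750, (D,hash)→1000, (C,merge)→2670, (C,nl_idx)→4050, (D,nl_idx)→5300, (C,nl)→5300 …(+2); best=750 via (C,hash)
  {ABC}: card=12500; try (B,hash)→1400, (A,hash)→1400, (B,merge)→5650, (A,merge)→5650, (B,nl_idx)→15800, (B,nl)→25300 …(+1); best=1400 via (B,hash)
  {ABCD}: card=62500; try (B,hash)→3850, (D,hash)→14100, (B,merge)→33600, (B,nl_idx)→78250, (B,nl)→125750, (D,nl_idx)→126400 …(+2); best=3850 via (B,hash)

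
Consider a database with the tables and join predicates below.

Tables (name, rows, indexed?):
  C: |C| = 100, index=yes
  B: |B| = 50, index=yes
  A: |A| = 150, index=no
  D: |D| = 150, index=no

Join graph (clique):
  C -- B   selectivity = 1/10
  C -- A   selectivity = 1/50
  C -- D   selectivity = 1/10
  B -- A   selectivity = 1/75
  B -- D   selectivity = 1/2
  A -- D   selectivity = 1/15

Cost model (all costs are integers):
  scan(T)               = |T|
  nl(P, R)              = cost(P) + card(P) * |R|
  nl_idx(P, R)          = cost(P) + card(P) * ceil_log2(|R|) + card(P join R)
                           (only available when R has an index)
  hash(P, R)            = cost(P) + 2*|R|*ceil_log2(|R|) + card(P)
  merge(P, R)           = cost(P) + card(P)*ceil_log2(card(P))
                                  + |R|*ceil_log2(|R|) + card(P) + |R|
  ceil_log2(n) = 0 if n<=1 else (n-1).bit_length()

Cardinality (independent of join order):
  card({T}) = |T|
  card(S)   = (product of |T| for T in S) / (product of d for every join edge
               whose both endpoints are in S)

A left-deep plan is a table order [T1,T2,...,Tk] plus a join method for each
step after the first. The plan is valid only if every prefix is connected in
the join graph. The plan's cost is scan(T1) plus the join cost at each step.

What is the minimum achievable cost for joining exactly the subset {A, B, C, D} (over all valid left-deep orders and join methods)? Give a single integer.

3090

Selinger DP over subsets of {A,B,C,D}:
  {C}: scan cost=100, card=100
  {B}: scan cost=50, card=50
  {A}: scan cost=150, card=150
  {D}: scan cost=150, card=150
  {BC}: card=500; try (B,hash)→800, (C,nl_idx)→900, (C,merge)→1200, (B,nl_idx)→1200, (B,merge)→1250, (C,hash)→1500 …(+2); best=800 via (B,hash)
  {AC}: card=300; try (C,nl_idx)→1500, (C,hash)→1700, (A,merge)→2250, (C,merge)→2300, (A,hash)→2600, (A,nl)→15100 …(+1); best=1500 via (C,nl_idx)
  {CD}: card=1500; try (C,hash)→1700, (D,merge)→2250, (C,merge)→2300, (D,hash)→2600, (C,nl_idx)→2700, (D,nl)→15100 …(+1); best=1700 via (C,hash)
  {AB}: card=100; try (B,hash)→900, (B,nl_idx)→1150, (A,merge)→1750, (B,merge)→1850, (A,hash)→2500, (A,nl)→7550 …(+1); best=900 via (B,hash)
  {BD}: card=3750; try (B,hash)→900, (D,merge)→1750, (B,merge)→1850, (D,hash)→2500, (B,nl_idx)→4800, (D,nl)→7550 …(+1); best=900 via (B,hash)
  {AD}: card=1500; try (D,hash)→2700, (A,hash)→2700, (D,merge)→2850, (A,merge)→2850, (D,nl)→22650, (A,nl)→22650; best=2700 via (D,hash)
  {ABC}: card=20; try (C,nl_idx)→1620, (C,hash)→2400, (B,hash)→2400, (C,merge)→2500, (B,nl_idx)→3320, (A,hash)→3700 …(+5); best=1620 via (C,nl_idx)
  {BCD}: card=3750; try (D,hash)→3700, (B,hash)→3800, (C,hash)→6050, (D,merge)→7150, (B,nl_idx)→14450, (B,merge)→20050 …(+5); best=3700 via (D,hash)
  {ACD}: card=300; try (D,hash)→4200, (C,hash)→5600, (A,hash)→5600, (D,merge)→5850, (C,nl_idx)→13500, (A,merge)→21050 …(+4); best=4200 via (D,hash)
  {ABD}: card=500; try (D,merge)→3050, (D,hash)→3400, (B,hash)→4800, (A,hash)→7050, (B,nl_idx)→12200, (D,nl)→15900 …(+4); best=3050 via (D,merge)
  {ABCD}: card=10; try (D,merge)→3090, (D,hash)→4040, (D,nl)→4620, (C,hash)→4950, (B,hash)→5100, (B,nl_idx)→6010 …(+8); best=3090 via (D,merge)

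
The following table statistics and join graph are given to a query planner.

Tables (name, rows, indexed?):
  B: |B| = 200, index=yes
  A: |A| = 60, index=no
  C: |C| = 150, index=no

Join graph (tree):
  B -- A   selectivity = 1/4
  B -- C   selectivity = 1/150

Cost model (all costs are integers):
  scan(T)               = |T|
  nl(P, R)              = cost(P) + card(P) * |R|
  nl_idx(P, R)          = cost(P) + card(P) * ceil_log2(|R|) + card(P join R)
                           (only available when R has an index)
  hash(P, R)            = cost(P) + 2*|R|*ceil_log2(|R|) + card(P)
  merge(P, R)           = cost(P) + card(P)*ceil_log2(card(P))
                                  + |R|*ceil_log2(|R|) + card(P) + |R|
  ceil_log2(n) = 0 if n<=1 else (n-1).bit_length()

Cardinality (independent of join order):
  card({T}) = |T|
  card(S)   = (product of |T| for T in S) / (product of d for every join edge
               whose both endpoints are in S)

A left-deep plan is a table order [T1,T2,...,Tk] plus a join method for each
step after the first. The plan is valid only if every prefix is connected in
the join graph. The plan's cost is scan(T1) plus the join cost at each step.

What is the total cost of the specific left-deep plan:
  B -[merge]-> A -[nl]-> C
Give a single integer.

452420

step 1: scan B: cost=200, card=200
step 2: join A via merge
    card(P join A) = 200*60/(4) = 3000
    cost = 200 + 200*8 + 60*6 + 200 + 60 = 2420
step 3: join C via nl
    card(P join C) = 3000*150/(150) = 3000
    cost = 2420 + 3000*150 = 452420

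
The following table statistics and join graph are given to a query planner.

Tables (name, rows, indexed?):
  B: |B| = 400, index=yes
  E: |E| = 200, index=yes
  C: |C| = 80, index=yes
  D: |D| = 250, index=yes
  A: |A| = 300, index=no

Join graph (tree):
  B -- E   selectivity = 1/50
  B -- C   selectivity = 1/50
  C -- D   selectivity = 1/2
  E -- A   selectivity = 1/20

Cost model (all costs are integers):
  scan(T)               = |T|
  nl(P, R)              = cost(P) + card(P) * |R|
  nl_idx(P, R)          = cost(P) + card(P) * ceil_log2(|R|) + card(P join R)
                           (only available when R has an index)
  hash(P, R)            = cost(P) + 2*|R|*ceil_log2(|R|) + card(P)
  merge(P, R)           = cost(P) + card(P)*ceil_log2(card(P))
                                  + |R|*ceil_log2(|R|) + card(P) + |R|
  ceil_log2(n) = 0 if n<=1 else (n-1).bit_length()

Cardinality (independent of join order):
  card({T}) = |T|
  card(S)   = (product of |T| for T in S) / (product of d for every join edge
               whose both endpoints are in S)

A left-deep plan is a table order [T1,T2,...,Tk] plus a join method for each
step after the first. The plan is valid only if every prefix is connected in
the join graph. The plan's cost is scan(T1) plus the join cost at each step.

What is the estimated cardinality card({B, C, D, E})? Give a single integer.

320000

Tables in S: B(400), C(80), D(250), E(200)
Edges inside S: B-E(d=50), B-C(d=50), C-D(d=2)
numerator = 400 * 80 * 250 * 200 = 1600000000
denominator = 50 * 50 * 2 = 5000
card(S) = 1600000000 / 5000 = 320000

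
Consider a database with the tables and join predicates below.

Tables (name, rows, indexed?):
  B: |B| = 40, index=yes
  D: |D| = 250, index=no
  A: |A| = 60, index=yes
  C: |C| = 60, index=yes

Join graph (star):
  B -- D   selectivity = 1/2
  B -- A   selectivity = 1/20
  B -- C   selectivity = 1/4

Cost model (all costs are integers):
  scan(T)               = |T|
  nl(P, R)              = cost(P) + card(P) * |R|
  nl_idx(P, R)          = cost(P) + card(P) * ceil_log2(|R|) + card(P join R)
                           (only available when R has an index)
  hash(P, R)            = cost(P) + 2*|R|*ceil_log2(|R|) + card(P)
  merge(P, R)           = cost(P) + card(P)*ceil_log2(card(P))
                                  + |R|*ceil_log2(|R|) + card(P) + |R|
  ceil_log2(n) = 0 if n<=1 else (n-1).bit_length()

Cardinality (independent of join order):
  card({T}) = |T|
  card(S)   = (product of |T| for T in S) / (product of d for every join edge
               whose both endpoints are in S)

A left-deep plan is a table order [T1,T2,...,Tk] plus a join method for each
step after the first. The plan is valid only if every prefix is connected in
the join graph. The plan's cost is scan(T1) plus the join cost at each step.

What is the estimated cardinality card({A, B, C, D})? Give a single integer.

225000

Tables in S: A(60), B(40), C(60), D(250)
Edges inside S: B-D(d=2), B-A(d=20), B-C(d=4)
numerator = 60 * 40 * 60 * 250 = 36000000
denominator = 2 * 20 * 4 = 160
card(S) = 36000000 / 160 = 225000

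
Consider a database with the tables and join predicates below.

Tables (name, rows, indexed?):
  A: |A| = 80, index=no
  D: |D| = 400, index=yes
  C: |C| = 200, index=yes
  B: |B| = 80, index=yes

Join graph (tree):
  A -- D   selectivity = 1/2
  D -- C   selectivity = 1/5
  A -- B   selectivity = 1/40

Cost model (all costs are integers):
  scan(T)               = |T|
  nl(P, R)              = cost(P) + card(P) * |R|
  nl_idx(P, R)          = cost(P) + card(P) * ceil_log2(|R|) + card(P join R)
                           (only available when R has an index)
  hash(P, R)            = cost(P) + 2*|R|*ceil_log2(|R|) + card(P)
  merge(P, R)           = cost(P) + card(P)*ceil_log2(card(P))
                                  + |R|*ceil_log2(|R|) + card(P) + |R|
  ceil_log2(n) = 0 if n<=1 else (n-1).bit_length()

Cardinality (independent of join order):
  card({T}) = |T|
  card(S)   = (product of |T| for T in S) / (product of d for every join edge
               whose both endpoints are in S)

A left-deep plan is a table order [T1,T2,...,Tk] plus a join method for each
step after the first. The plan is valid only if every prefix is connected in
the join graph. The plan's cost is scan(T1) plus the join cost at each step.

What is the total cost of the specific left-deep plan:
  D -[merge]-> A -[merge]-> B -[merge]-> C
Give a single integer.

step 1: scan D: cost=400, card=400
step 2: join A via merge
    card(P join A) = 400*80/(2) = 16000
    cost = 400 + 400*9 + 80*7 + 400 + 80 = 5040
step 3: join B via merge
    card(P join B) = 16000*80/(40) = 32000
    cost = 5040 + 16000*14 + 80*7 + 16000 + 80 = 245680
step 4: join C via merge
    card(P join C) = 32000*200/(5) = 1280000
    cost = 245680 + 32000*15 + 200*8 + 32000 + 200 = 759480

759480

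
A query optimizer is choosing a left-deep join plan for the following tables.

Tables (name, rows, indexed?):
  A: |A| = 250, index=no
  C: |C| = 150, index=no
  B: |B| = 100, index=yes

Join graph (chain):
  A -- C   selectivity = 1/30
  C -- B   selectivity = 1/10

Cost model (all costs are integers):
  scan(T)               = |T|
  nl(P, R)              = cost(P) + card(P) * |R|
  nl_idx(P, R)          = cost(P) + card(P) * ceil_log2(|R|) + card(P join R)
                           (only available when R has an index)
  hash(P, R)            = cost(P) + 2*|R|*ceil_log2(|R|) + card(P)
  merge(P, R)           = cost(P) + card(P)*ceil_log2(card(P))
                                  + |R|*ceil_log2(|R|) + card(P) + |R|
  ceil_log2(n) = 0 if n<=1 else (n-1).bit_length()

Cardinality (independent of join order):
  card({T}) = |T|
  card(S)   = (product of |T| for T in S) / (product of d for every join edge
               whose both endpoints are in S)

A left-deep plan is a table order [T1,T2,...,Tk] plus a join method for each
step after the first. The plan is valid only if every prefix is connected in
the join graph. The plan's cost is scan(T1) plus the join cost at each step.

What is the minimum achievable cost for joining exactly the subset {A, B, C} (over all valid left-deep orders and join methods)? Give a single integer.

5550

Selinger DP over subsets of {A,B,C}:
  {A}: scan cost=250, card=250
  {C}: scan cost=150, card=150
  {B}: scan cost=100, card=100
  {AC}: card=1250; try (C,hash)→2900, (A,merge)→3750, (C,merge)→3850, (A,hash)→4300, (A,nl)→37650, (C,nl)→37750; best=2900 via (C,hash)
  {BC}: card=1500; try (B,hash)→1700, (C,merge)→2250, (B,merge)→2300, (C,hash)→2600, (B,nl_idx)→2700, (C,nl)→15100 …(+1); best=1700 via (B,hash)
  {ABC}: card=12500; try (B,hash)→5550, (A,hash)→7200, (B,merge)→18700, (A,merge)→21950, (B,nl_idx)→24150, (B,nl)→127900 …(+1); best=5550 via (B,hash)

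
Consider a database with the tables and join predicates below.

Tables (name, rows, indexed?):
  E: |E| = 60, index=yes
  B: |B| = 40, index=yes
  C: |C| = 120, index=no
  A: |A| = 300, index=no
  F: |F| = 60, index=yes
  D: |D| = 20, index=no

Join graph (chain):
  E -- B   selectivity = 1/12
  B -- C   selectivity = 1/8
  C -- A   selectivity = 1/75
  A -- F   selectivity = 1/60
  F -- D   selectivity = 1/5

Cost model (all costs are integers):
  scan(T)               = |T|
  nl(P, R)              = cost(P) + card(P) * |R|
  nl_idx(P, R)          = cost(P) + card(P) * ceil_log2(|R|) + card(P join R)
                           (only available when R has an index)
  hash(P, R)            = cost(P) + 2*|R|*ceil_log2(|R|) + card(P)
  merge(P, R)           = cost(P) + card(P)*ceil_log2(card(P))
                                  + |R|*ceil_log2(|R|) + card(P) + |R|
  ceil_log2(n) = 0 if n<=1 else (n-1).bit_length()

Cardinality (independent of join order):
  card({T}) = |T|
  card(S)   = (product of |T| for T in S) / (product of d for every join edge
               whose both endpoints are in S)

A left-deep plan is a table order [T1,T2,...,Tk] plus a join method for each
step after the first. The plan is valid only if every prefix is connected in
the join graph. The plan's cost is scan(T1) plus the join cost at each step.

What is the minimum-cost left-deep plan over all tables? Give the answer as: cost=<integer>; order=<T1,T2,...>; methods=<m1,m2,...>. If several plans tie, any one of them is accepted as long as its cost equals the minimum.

Selinger DP (subsets sized 1..n):
  {E}: scan cost=60, card=60
  {B}: scan cost=40, card=40
  {C}: scan cost=120, card=120
  {A}: scan cost=300, card=300
  {F}: scan cost=60, card=60
  {D}: scan cost=20, card=20
  {BE}: card=200; try (E,nl_idx)→480, (B,hash)→600, (B,nl_idx)→620, (E,merge)→740, (B,merge)→760, (E,hash)→800 …(+2); best=480 via (E,nl_idx)
  {BC}: card=600; try (B,hash)→720, (C,merge)→1280, (B,merge)→1360, (B,nl_idx)→1440, (C,hash)→1760, (C,nl)→4840 …(+1); best=720 via (B,hash)
  {AC}: card=480; try (C,hash)→2280, (A,merge)→4080, (C,merge)→4260, (A,hash)→5640, (A,nl)→36120, (C,nl)→36300; best=2280 via (C,hash)
  {AF}: card=300; try (F,hash)→1320, (F,nl_idx)→2400, (A,merge)→3480, (F,merge)→3720, (A,hash)→5520, (A,nl)→18060 …(+1); best=1320 via (F,hash)
  {DF}: card=240; try (D,hash)→320, (F,nl_idx)→380, (F,merge)→560, (D,merge)→600, (F,hash)→760, (F,nl)→1220 …(+1); best=320 via (D,hash)
  {BCE}: card=3000; try (E,hash)→2040, (C,hash)→2360, (C,merge)→3240, (E,nl_idx)→7320, (E,merge)→7740, (C,nl)→24480 …(+1); best=2040 via (E,hash)
  {ABC}: card=2400; try (B,hash)→3240, (A,hash)→6720, (B,merge)→7360, (B,nl_idx)→7560, (A,merge)→10320, (B,nl)→21480 …(+1); best=3240 via (B,hash)
  {ACF}: card=480; try (C,hash)→3300, (F,hash)→3480, (C,merge)→5280, (F,nl_idx)→5640, (F,merge)→7500, (F,nl)→31080 …(+1); best=3300 via (C,hash)
  {ADF}: card=1200; try (D,hash)→1820, (D,merge)→4440, (A,merge)→5480, (A,hash)→5960, (D,nl)→7320, (A,nl)→72320; best=1820 via (D,hash)
  {ABCE}: card=12000; try (E,hash)→6360, (A,hash)→10440, (E,nl_idx)→29640, (E,merge)→34860, (A,merge)→44040, (E,nl)→147240 …(+1); best=6360 via (E,hash)
  {ABCF}: card=2400; try (B,hash)→4260, (F,hash)→6360, (B,merge)→8380, (B,nl_idx)→8580, (F,nl_idx)→20040, (B,nl)→22500 …(+2); best=4260 via (B,hash)
  {ACDF}: card=1920; try (D,hash)→3980, (C,hash)→4700, (D,merge)→8220, (D,nl)→12900, (C,merge)→17180, (C,nl)→145820; best=3980 via (D,hash)
  {ABCEF}: card=12000; try (E,hash)→7380, (F,hash)→19080, (E,nl_idx)→30660, (E,merge)→35880, (F,nl_idx)→90360, (E,nl)→148260 …(+2); best=7380 via (E,hash)
  {ABCDF}: card=9600; try (B,hash)→6380, (D,hash)→6860, (B,nl_idx)→25100, (B,merge)→27300, (D,merge)→35580, (D,nl)→52260 …(+1); best=6380 via (B,hash)
  {ABCDEF}: card=48000; try (E,hash)→16700, (D,hash)→19580, (E,nl_idx)→111980, (E,merge)→150800, (D,merge)→187500, (D,nl)→247380 …(+1); best=16700 via (E,hash)

cost=16700; order=A,F,C,D,B,E; methods=hash,hash,hash,hash,hash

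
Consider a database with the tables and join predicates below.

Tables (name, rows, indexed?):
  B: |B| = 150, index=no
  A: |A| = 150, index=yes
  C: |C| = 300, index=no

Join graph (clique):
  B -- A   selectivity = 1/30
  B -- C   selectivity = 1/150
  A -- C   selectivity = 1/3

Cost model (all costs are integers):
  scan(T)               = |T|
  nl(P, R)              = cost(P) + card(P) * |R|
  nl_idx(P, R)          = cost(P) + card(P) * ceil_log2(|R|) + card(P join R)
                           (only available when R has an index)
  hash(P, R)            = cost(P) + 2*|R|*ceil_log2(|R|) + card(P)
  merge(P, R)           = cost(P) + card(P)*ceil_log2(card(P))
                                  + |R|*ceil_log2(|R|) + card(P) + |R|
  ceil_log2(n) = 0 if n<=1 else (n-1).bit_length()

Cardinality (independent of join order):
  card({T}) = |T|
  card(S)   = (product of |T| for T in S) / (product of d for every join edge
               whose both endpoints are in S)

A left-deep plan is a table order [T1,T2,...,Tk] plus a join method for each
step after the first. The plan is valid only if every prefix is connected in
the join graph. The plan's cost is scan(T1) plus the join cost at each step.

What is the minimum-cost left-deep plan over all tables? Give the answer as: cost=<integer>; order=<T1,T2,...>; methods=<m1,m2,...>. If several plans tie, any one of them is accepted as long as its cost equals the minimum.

cost=5700; order=C,B,A; methods=hash,hash

Selinger DP (subsets sized 1..n):
  {B}: scan cost=150, card=150
  {A}: scan cost=150, card=150
  {C}: scan cost=300, card=300
  {AB}: card=750; try (A,nl_idx)→2100, (B,hash)→2700, (A,hash)→2700, (B,merge)→2850, (A,merge)→2850, (B,nl)→22650 …(+1); best=2100 via (A,nl_idx)
  {BC}: card=300; try (B,hash)→3000, (C,merge)→4500, (B,merge)→4650, (C,hash)→5700, (C,nl)→45150, (B,nl)→45300; best=3000 via (B,hash)
  {AC}: card=15000; try (A,hash)→3000, (C,merge)→4500, (A,merge)→4650, (C,hash)→5700, (A,nl_idx)→17700, (C,nl)→45150 …(+1); best=3000 via (A,hash)
  {ABC}: card=500; try (A,hash)→5700, (A,nl_idx)→5900, (A,merge)→7350, (C,hash)→8250, (C,merge)→13350, (B,hash)→20400 …(+4); best=5700 via (A,hash)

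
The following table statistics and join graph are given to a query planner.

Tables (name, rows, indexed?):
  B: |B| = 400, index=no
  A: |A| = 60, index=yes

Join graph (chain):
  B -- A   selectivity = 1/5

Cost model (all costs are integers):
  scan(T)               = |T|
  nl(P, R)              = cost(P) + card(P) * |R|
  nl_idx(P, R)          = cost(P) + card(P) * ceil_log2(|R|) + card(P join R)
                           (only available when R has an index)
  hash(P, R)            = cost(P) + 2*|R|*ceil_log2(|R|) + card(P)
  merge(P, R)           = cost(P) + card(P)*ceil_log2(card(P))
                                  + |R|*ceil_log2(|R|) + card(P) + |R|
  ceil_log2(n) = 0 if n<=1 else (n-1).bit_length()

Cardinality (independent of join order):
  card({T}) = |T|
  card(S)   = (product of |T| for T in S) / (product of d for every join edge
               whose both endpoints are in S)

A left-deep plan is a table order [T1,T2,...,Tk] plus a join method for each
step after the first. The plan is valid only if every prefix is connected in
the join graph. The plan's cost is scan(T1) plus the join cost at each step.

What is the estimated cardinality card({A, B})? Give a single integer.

4800

Tables in S: A(60), B(400)
Edges inside S: B-A(d=5)
numerator = 60 * 400 = 24000
denominator = 5 = 5
card(S) = 24000 / 5 = 4800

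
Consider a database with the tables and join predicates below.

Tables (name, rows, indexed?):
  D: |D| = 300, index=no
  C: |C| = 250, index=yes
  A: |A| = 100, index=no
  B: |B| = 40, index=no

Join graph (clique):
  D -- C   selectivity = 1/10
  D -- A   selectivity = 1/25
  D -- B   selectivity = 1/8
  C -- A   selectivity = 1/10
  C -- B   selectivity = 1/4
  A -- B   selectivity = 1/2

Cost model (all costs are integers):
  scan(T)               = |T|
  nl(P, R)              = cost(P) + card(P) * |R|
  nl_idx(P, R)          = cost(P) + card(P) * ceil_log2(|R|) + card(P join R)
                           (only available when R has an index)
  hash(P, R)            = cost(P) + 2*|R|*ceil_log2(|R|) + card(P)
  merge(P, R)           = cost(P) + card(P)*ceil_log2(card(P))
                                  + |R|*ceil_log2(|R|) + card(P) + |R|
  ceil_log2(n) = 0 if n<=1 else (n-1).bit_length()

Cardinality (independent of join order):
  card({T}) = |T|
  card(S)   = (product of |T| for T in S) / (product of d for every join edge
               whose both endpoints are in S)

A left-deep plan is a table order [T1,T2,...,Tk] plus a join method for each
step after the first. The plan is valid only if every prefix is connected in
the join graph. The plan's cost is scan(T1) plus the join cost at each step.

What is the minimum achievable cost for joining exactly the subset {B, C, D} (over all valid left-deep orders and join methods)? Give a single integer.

Selinger DP over subsets of {B,C,D}:
  {D}: scan cost=300, card=300
  {C}: scan cost=250, card=250
  {B}: scan cost=40, card=40
  {CD}: card=7500; try (C,hash)→4600, (D,merge)→5500, (C,merge)→5550, (D,hash)→5900, (C,nl_idx)→10200, (D,nl)→75250 …(+1); best=4600 via (C,hash)
  {BD}: card=1500; try (B,hash)→1080, (D,merge)→3320, (B,merge)→3580, (D,hash)→5480, (D,nl)→12040, (B,nl)→12300; best=1080 via (B,hash)
  {BC}: card=2500; try (B,hash)→980, (C,merge)→2570, (B,merge)→2780, (C,nl_idx)→2860, (C,hash)→4080, (C,nl)→10040 …(+1); best=980 via (B,hash)
  {BCD}: card=9375; try (C,hash)→6580, (D,hash)→8880, (B,hash)→12580, (C,merge)→21330, (C,nl_idx)→22455, (D,merge)→36480 …(+4); best=6580 via (C,hash)

6580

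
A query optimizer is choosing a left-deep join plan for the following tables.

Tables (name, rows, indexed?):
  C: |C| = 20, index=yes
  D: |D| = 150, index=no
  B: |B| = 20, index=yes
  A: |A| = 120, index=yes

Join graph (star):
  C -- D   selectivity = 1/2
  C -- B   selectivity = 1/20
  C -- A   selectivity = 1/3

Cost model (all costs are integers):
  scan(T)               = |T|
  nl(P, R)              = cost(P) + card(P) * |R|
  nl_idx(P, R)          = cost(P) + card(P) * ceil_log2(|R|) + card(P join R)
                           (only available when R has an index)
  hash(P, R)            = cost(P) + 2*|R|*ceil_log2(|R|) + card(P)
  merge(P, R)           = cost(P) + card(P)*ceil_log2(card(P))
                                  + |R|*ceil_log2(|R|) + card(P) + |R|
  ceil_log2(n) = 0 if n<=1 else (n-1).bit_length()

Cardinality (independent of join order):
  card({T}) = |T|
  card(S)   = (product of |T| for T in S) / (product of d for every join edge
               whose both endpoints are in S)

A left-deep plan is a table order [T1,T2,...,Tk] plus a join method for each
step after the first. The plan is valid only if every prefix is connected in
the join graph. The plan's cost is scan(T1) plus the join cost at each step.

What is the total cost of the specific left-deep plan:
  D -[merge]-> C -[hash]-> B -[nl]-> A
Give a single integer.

step 1: scan D: cost=150, card=150
step 2: join C via merge
    card(P join C) = 150*20/(2) = 1500
    cost = 150 + 150*8 + 20*5 + 150 + 20 = 1620
step 3: join B via hash
    card(P join B) = 1500*20/(20) = 1500
    cost = 1620 + 2*20*5 + 1500 = 3320
step 4: join A via nl
    card(P join A) = 1500*120/(3) = 60000
    cost = 3320 + 1500*120 = 183320

183320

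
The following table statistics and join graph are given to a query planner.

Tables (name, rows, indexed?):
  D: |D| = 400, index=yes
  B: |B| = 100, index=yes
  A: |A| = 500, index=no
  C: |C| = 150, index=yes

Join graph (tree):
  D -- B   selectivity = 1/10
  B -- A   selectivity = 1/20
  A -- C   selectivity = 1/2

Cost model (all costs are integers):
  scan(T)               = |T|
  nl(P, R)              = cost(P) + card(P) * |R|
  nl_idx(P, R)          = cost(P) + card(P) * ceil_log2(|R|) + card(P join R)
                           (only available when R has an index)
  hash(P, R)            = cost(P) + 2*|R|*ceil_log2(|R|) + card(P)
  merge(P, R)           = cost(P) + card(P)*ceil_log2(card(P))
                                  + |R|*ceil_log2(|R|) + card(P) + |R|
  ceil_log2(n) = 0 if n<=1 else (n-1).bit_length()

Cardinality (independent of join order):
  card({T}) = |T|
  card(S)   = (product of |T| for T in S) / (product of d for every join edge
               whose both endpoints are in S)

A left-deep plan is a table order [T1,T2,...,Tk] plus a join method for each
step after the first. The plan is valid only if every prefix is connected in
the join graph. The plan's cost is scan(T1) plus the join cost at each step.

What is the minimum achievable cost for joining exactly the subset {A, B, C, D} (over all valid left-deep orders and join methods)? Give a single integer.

Selinger DP over subsets of {A,B,C,D}:
  {D}: scan cost=400, card=400
  {B}: scan cost=100, card=100
  {A}: scan cost=500, card=500
  {C}: scan cost=150, card=150
  {BD}: card=4000; try (B,hash)→2200, (D,merge)→4900, (D,nl_idx)→5000, (B,merge)→5200, (B,nl_idx)→7200, (D,hash)→7400 …(+2); best=2200 via (B,hash)
  {AB}: card=2500; try (B,hash)→2400, (A,merge)→5900, (B,merge)→6300, (B,nl_idx)→6500, (A,hash)→9200, (A,nl)→50100 …(+1); best=2400 via (B,hash)
  {AC}: card=37500; try (C,hash)→3400, (A,merge)→6500, (C,merge)→6850, (A,hash)→9300, (C,nl_idx)→42000, (A,nl)→75150 …(+1); best=3400 via (C,hash)
  {ABD}: card=100000; try (D,hash)→12100, (A,hash)→15200, (D,merge)→38900, (A,merge)→59200, (D,nl_idx)→124900, (D,nl)→1002400 …(+1); best=12100 via (D,hash)
  {ABC}: card=187500; try (C,hash)→7300, (C,merge)→36250, (B,hash)→42300, (C,nl_idx)→209900, (C,nl)→377400, (B,nl_idx)→453400 …(+2); best=7300 via (C,hash)
  {ABCD}: card=7500000; try (C,hash)→114500, (D,hash)→202000, (C,merge)→1813450, (D,merge)→3573800, (C,nl_idx)→8312100, (D,nl_idx)→9194800 …(+2); best=114500 via (C,hash)

114500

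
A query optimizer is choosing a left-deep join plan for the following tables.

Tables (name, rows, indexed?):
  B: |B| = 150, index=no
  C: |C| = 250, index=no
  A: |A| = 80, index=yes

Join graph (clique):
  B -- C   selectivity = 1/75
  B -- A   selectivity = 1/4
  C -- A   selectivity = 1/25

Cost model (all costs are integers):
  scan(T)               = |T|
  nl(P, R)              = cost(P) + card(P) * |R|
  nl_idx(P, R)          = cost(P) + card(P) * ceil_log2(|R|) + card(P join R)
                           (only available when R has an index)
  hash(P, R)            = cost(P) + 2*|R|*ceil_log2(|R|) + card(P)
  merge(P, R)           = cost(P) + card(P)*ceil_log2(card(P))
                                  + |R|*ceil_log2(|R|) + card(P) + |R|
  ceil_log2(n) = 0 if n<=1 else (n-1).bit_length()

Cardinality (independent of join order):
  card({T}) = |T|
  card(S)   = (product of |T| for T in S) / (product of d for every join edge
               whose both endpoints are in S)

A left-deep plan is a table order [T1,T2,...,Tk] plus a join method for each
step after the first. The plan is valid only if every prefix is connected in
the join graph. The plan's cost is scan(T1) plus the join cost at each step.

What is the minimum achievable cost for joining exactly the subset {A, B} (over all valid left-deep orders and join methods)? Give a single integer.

Selinger DP over subsets of {A,B}:
  {B}: scan cost=150, card=150
  {A}: scan cost=80, card=80
  {AB}: card=3000; try (A,hash)→1420, (B,merge)→2070, (A,merge)→2140, (B,hash)→2560, (A,nl_idx)→4200, (B,nl)→12080 …(+1); best=1420 via (A,hash)

1420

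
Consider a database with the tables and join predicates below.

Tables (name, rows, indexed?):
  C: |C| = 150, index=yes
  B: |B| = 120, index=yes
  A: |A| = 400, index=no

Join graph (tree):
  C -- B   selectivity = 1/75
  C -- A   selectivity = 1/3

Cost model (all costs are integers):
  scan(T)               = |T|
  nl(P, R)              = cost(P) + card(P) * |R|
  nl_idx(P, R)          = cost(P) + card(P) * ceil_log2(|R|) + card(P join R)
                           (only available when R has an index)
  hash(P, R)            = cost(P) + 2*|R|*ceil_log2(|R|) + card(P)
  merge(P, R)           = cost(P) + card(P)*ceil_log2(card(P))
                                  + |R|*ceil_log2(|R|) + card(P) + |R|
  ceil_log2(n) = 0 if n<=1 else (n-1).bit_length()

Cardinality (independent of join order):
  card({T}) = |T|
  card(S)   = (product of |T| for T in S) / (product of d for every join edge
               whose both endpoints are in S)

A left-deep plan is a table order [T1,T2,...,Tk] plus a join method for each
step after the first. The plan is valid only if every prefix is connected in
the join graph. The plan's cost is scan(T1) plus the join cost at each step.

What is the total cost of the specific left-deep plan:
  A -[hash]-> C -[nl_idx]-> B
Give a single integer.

step 1: scan A: cost=400, card=400
step 2: join C via hash
    card(P join C) = 400*150/(3) = 20000
    cost = 400 + 2*150*8 + 400 = 3200
step 3: join B via nl_idx
    card(P join B) = 20000*120/(75) = 32000
    cost = 3200 + 20000*7 + 32000 = 175200

175200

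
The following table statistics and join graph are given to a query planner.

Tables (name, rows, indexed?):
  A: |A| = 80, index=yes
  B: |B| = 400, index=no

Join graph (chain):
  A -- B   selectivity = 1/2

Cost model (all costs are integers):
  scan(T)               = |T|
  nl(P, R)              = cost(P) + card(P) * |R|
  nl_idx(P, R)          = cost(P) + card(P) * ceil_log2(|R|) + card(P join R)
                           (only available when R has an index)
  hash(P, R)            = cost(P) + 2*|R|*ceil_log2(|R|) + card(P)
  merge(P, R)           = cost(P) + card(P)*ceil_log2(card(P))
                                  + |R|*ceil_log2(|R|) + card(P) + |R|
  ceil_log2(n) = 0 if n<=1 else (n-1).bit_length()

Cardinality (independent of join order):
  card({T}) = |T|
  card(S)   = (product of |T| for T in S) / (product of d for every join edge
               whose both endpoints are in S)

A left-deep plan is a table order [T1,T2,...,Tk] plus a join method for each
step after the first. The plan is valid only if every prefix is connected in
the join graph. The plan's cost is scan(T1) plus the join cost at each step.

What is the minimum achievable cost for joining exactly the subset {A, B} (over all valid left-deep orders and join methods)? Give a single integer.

1920

Selinger DP over subsets of {A,B}:
  {A}: scan cost=80, card=80
  {B}: scan cost=400, card=400
  {AB}: card=16000; try (A,hash)→1920, (B,merge)→4720, (A,merge)→5040, (B,hash)→7360, (A,nl_idx)→19200, (B,nl)→32080 …(+1); best=1920 via (A,hash)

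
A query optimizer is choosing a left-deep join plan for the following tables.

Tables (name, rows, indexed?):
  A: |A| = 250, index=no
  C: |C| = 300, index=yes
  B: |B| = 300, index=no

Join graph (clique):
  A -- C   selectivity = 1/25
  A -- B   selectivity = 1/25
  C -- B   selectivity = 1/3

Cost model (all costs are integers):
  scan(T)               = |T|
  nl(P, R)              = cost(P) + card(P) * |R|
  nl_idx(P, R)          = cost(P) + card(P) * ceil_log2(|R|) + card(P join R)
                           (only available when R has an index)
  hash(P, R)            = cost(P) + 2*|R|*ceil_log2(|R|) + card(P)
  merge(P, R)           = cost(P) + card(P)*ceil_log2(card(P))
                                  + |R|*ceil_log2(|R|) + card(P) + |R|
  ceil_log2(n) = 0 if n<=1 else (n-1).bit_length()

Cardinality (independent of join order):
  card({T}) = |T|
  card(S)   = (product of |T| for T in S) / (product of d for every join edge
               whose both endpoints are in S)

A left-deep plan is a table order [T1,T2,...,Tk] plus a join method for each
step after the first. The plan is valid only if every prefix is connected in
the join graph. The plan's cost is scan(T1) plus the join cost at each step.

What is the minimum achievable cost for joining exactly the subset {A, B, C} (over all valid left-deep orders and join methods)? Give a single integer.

Selinger DP over subsets of {A,B,C}:
  {A}: scan cost=250, card=250
  {C}: scan cost=300, card=300
  {B}: scan cost=300, card=300
  {AC}: card=3000; try (A,hash)→4600, (C,merge)→5500, (C,nl_idx)→5500, (A,merge)→5550, (C,hash)→5900, (C,nl)→75250 …(+1); best=4600 via (A,hash)
  {AB}: card=3000; try (A,hash)→4600, (B,merge)→5500, (A,merge)→5550, (B,hash)→5900, (B,nl)→75250, (A,nl)→75300; best=4600 via (A,hash)
  {BC}: card=30000; try (C,hash)→6000, (B,hash)→6000, (C,merge)→6300, (B,merge)→6300, (C,nl_idx)→33000, (C,nl)→90300 …(+1); best=6000 via (C,hash)
  {ABC}: card=12000; try (C,hash)→13000, (B,hash)→13000, (A,hash)→40000, (C,nl_idx)→43600, (C,merge)→46600, (B,merge)→46600 …(+4); best=13000 via (C,hash)

13000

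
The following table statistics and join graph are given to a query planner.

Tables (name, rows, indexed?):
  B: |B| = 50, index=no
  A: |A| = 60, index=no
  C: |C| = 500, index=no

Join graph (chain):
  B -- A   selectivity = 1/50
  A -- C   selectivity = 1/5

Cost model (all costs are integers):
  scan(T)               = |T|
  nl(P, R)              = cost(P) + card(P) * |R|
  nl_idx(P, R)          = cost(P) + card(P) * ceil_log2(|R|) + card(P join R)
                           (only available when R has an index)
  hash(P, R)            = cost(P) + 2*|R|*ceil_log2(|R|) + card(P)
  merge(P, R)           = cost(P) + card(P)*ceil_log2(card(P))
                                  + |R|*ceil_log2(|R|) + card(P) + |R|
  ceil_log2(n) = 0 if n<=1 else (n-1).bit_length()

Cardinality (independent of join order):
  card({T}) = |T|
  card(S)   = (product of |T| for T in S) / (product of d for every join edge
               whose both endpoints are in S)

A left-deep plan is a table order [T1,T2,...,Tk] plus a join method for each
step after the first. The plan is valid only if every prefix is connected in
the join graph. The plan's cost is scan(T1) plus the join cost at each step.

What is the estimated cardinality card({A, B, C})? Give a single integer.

Tables in S: A(60), B(50), C(500)
Edges inside S: B-A(d=50), A-C(d=5)
numerator = 60 * 50 * 500 = 1500000
denominator = 50 * 5 = 250
card(S) = 1500000 / 250 = 6000

6000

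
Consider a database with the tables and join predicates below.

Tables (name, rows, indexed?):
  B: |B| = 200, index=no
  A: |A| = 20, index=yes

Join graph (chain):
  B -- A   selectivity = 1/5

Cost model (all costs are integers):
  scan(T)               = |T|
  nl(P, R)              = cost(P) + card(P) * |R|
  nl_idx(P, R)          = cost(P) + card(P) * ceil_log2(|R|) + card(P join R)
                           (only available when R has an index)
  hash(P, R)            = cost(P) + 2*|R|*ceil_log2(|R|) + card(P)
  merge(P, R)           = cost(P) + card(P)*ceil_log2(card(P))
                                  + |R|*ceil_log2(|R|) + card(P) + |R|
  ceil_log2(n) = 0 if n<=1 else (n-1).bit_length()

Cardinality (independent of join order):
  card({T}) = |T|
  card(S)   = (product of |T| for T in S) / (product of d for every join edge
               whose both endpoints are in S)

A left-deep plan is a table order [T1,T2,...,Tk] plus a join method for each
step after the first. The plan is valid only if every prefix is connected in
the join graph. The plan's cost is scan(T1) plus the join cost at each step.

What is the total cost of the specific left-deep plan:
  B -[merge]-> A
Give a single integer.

step 1: scan B: cost=200, card=200
step 2: join A via merge
    card(P join A) = 200*20/(5) = 800
    cost = 200 + 200*8 + 20*5 + 200 + 20 = 2120

2120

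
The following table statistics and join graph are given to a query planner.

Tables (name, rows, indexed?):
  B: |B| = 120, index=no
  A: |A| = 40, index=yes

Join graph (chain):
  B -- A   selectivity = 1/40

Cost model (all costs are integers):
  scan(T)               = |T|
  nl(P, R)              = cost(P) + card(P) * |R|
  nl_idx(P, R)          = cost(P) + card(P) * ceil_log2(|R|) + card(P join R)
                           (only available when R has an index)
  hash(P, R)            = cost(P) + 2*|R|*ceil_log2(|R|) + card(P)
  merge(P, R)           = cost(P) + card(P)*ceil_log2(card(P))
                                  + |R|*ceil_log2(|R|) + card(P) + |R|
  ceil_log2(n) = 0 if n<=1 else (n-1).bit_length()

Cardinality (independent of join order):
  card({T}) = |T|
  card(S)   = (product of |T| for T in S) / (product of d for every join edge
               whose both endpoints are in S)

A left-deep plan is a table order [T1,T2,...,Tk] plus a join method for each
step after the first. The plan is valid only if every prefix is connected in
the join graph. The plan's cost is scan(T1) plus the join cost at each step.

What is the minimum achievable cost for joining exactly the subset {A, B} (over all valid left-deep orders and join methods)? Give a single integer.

720

Selinger DP over subsets of {A,B}:
  {B}: scan cost=120, card=120
  {A}: scan cost=40, card=40
  {AB}: card=120; try (A,hash)→720, (A,nl_idx)→960, (B,merge)→1280, (A,merge)→1360, (B,hash)→1760, (B,nl)→4840 …(+1); best=720 via (A,hash)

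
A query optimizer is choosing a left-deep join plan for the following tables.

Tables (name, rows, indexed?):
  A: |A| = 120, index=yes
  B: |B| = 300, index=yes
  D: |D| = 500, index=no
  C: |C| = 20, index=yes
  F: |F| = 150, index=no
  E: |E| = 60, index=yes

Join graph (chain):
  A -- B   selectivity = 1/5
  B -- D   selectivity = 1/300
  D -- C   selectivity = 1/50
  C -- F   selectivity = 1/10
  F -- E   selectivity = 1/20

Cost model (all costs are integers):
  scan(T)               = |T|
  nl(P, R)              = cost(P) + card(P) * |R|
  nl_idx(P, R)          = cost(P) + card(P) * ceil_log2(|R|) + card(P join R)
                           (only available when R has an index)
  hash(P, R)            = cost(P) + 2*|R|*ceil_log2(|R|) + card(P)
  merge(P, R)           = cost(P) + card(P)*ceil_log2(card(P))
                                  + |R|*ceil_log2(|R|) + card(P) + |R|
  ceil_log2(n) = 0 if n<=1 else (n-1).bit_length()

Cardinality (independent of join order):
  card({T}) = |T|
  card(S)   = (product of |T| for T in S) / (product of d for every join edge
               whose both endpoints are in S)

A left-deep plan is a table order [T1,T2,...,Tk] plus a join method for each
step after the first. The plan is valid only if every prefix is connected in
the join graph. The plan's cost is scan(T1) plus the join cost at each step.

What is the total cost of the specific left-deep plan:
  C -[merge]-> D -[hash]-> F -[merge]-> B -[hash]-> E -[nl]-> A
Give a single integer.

step 1: scan C: cost=20, card=20
step 2: join D via merge
    card(P join D) = 20*500/(50) = 200
    cost = 20 + 20*5 + 500*9 + 20 + 500 = 5140
step 3: join F via hash
    card(P join F) = 200*150/(10) = 3000
    cost = 5140 + 2*150*8 + 200 = 7740
step 4: join B via merge
    card(P join B) = 3000*300/(300) = 3000
    cost = 7740 + 3000*12 + 300*9 + 3000 + 300 = 49740
step 5: join E via hash
    card(P join E) = 3000*60/(20) = 9000
    cost = 49740 + 2*60*6 + 3000 = 53460
step 6: join A via nl
    card(P join A) = 9000*120/(5) = 216000
    cost = 53460 + 9000*120 = 1133460

1133460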